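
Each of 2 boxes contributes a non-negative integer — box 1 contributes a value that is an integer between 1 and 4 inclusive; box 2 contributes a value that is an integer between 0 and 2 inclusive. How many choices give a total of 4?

3

The generating function for the choices is (t + t^2 + t^3 + t^4)·(1 + t + t^2); the count is [t^4].
(t + t^2 + t^3 + t^4) has coefficients 0,1,1,1,1 for degrees 0…4.
(1 + t + t^2) has coefficients 1,1,1,0,0 for degrees 0…4.
[t^4] = 1·0 + 1·1 + 1·1 + 1·1 = 3.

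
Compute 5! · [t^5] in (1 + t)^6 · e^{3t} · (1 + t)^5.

The EGF product rule gives c_5 = Σ_{k_1+k_2+k_3=5} C(5; k_1,k_2,k_3) · ∏ g_i(k_i), where (1+t)^6 gives the falling factorial (6)_k; e^{3t} gives (3)^k; (1+t)^5 gives the falling factorial (5)_k.
g_1(k) for k = 0…5: 1, 6, 30, 120, 360, 720.
g_2(k) for k = 0…5: 1, 3, 9, 27, 81, 243.
g_3(k) for k = 0…5: 1, 5, 20, 60, 120, 120.
First combine the last two factors: h(k) = Σ_j C(k,j)·g_2(j)·g_3(k−j) for k = 0…5: 1, 8, 59, 402, 2541, 14988.
c_5 = Σ_k C(5,k)·g_1(k)·h(5−k) = 1·1·14988 + 5·6·2541 + 10·30·402 + 10·120·59 + 5·360·8 + 1·720·1 = 14988 + 76230 + 120600 + 70800 + 14400 + 720 = 297738.

297738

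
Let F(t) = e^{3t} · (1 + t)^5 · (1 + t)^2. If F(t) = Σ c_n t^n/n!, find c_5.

The EGF product rule gives c_5 = Σ_{k_1+k_2+k_3=5} C(5; k_1,k_2,k_3) · ∏ g_i(k_i), where e^{3t} gives (3)^k; (1+t)^5 gives the falling factorial (5)_k; (1+t)^2 gives the falling factorial (2)_k.
g_1(k) for k = 0…5: 1, 3, 9, 27, 81, 243.
g_2(k) for k = 0…5: 1, 5, 20, 60, 120, 120.
g_3(k) for k = 0…5: 1, 2, 2, 0, 0, 0.
First combine the last two factors: h(k) = Σ_j C(k,j)·g_2(j)·g_3(k−j) for k = 0…5: 1, 7, 42, 210, 840, 2520.
c_5 = Σ_k C(5,k)·g_1(k)·h(5−k) = 1·1·2520 + 5·3·840 + 10·9·210 + 10·27·42 + 5·81·7 + 1·243·1 = 2520 + 12600 + 18900 + 11340 + 2835 + 243 = 48438.

48438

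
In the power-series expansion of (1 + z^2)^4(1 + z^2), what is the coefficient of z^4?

(1 + z^2)^4 has coefficients 1,0,4,0,6 for degrees 0…4.
(1 + z^2) has coefficients 1,0,1,0,0 for degrees 0…4.
[z^4] = 1·0 + 4·1 + 6·1 = 10.

10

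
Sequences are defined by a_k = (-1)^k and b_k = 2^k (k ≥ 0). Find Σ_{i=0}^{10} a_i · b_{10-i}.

683

Write out a_i and b_{10-i} for i = 0,…,10 and sum the products.
Σ = 1·1024 − 1·512 + 1·256 − 1·128 + 1·64 − 1·32 + 1·16 − 1·8 + 1·4 − 1·2 + 1·1 = 683.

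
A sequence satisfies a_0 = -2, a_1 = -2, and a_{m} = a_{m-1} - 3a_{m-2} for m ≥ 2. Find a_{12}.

The ordinary generating function has denominator 1 - z + 3z^2.
Iterating the recurrence: a_0,…,a_{12} = -2, -2, 4, 10, -2, -32, -26, 70, 148, -62, -506, -320, 1198.

1198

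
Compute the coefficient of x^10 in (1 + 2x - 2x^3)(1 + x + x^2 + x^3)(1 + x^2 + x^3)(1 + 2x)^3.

(1 + 2x - 2x^3) has coefficients 1,2,0,-2 for degrees 0…3.
(1 + x + x^2 + x^3) has coefficients 1,1,1,1,0,0,0,0,0,0,0 for degrees 0…10.
Multiplying by (1 + x^2 + x^3) gives running coefficients 1,1,2,3,2,2,1,0,0,0,0 for degrees 0…10.
Finally multiplying by (1 + 2x)^3, the product of all factors after the first has coefficients 1,7,20,35,52,66,61,46,28,8,0 for degrees 0…10.
[x^10] = 1·0 + 2·8 − 2·46 = -76.

-76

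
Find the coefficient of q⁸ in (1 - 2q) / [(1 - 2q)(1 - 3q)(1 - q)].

9841

Partial fractions give a closed form: a_n = (3/2)·3^n + (-1/2)·1^n.
At n = 8: a_8 = 9841.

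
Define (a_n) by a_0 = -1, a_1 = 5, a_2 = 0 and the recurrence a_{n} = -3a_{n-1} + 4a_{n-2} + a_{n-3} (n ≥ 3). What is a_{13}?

The ordinary generating function has denominator 1 + 3y - 4y^2 - y^3.
Iterating the recurrence: a_0,…,a_{13} = -1, 5, 0, 19, -52, 232, -885, 3531, -13901, 54942, -216899, 856564, -3382346, 13356395.

13356395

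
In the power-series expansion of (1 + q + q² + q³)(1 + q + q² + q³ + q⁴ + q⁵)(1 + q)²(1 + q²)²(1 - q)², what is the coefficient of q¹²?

(1 + q + q² + q³) has coefficients 1,1,1,1 for degrees 0…3.
(1 + q + q² + q³ + q⁴ + q⁵) has coefficients 1,1,1,1,1,1,0,0,0,0,0,0,0 for degrees 0…12.
Multiplying by (1 + q)² gives running coefficients 1,3,4,4,4,4,3,1,0,0,0,0,0 for degrees 0…12.
Multiplying by (1 + q²)² gives running coefficients 1,3,6,10,13,15,15,13,10,6,3,1,0 for degrees 0…12.
Finally multiplying by (1 - q)², the product of all factors after the first has coefficients 1,1,1,1,-1,-1,-2,-2,-1,-1,1,1,1 for degrees 0…12.
[q¹²] = 1·1 + 1·1 + 1·1 + 1·(-1) = 2.

2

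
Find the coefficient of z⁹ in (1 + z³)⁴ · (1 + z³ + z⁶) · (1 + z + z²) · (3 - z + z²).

(1 + z³)⁴ has coefficients 1,0,0,4,0,0,6,0,0,4 for degrees 0…9.
(1 + z³ + z⁶) has coefficients 1,0,0,1,0,0,1,0,0,0 for degrees 0…9.
Multiplying by (1 + z + z²) gives running coefficients 1,1,1,1,1,1,1,1,1,0 for degrees 0…9.
Finally multiplying by (3 - z + z²), the product of all factors after the first has coefficients 3,2,3,3,3,3,3,3,3,0 for degrees 0…9.
[z⁹] = 1·0 + 4·3 + 6·3 + 4·3 = 42.

42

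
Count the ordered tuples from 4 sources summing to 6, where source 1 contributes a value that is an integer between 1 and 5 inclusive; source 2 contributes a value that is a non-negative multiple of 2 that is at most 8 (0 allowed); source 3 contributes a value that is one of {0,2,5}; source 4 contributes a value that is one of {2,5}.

4

The generating function for the choices is (z + z^2 + z^3 + z^4 + z^5)·(1 + z^2 + z^4 + z^6 + z^8)·(1 + z^2 + z^5)·(z^2 + z^5); the count is [z^6].
(z + z^2 + z^3 + z^4 + z^5) has coefficients 0,1,1,1,1,1 for degrees 0…5.
(1 + z^2 + z^4 + z^6 + z^8) has coefficients 1,0,1,0,1,0,1 for degrees 0…6.
Multiplying by (1 + z^2 + z^5) gives running coefficients 1,0,2,0,2,1,2 for degrees 0…6.
Finally multiplying by (z^2 + z^5), the product of all factors after the first has coefficients 0,0,1,0,2,1,2 for degrees 0…6.
[z^6] = 1·1 + 1·2 + 1·0 + 1·1 + 1·0 = 4.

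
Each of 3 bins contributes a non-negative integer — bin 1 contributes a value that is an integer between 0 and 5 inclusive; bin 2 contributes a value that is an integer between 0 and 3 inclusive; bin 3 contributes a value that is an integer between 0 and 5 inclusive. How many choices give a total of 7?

The generating function for the choices is (1 + q + q^2 + q^3 + q^4 + q^5)·(1 + q + q^2 + q^3)·(1 + q + q^2 + q^3 + q^4 + q^5); the count is [q^7].
(1 + q + q^2 + q^3 + q^4 + q^5) has coefficients 1,1,1,1,1,1 for degrees 0…5.
(1 + q + q^2 + q^3) has coefficients 1,1,1,1,0,0,0,0 for degrees 0…7.
Finally multiplying by (1 + q + q^2 + q^3 + q^4 + q^5), the product of all factors after the first has coefficients 1,2,3,4,4,4,3,2 for degrees 0…7.
[q^7] = 1·2 + 1·3 + 1·4 + 1·4 + 1·4 + 1·3 = 20.

20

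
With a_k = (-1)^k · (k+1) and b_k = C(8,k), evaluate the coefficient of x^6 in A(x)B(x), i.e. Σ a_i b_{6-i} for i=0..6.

1

The convolution is the x^6 coefficient of A(x)B(x).
Σ = 1·28 − 2·56 + 3·70 − 4·56 + 5·28 − 6·8 + 7·1 = 1.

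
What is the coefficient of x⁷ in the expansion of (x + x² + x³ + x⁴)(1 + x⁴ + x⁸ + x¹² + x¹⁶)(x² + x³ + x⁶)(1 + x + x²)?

7

(x + x² + x³ + x⁴) has coefficients 0,1,1,1,1 for degrees 0…4.
(1 + x⁴ + x⁸ + x¹² + x¹⁶) has coefficients 1,0,0,0,1,0,0,0 for degrees 0…7.
Multiplying by (x² + x³ + x⁶) gives running coefficients 0,0,1,1,0,0,2,1 for degrees 0…7.
Finally multiplying by (1 + x + x²), the product of all factors after the first has coefficients 0,0,1,2,2,1,2,3 for degrees 0…7.
[x⁷] = 1·2 + 1·1 + 1·2 + 1·2 = 7.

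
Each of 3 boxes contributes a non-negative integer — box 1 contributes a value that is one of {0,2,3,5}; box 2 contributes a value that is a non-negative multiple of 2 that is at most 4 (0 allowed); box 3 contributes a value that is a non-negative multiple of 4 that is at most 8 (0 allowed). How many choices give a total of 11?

The generating function for the choices is (1 + x² + x³ + x⁵)·(1 + x² + x⁴)·(1 + x⁴ + x⁸); the count is [x¹¹].
(1 + x² + x³ + x⁵) has coefficients 1,0,1,1,0,1 for degrees 0…5.
(1 + x² + x⁴) has coefficients 1,0,1,0,1,0,0,0,0,0,0,0 for degrees 0…11.
Finally multiplying by (1 + x⁴ + x⁸), the product of all factors after the first has coefficients 1,0,1,0,2,0,1,0,2,0,1,0 for degrees 0…11.
[x¹¹] = 1·0 + 1·0 + 1·2 + 1·1 = 3.

3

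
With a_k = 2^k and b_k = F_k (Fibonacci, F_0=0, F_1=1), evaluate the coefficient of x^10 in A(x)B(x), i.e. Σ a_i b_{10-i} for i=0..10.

1815

The convolution is the t^10 coefficient of A(t)B(t).
Σ = 1·55 + 2·34 + 4·21 + 8·13 + 16·8 + 32·5 + 64·3 + 128·2 + 256·1 + 512·1 + 1024·0 = 1815.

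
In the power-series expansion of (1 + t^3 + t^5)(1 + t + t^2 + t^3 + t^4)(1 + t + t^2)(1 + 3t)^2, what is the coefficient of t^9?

88

(1 + t^3 + t^5) has coefficients 1,0,0,1,0,1 for degrees 0…5.
(1 + t + t^2 + t^3 + t^4) has coefficients 1,1,1,1,1,0,0,0,0,0 for degrees 0…9.
Multiplying by (1 + t + t^2) gives running coefficients 1,2,3,3,3,2,1,0,0,0 for degrees 0…9.
Finally multiplying by (1 + 3t)^2, the product of all factors after the first has coefficients 1,8,24,39,48,47,40,24,9,0 for degrees 0…9.
[t^9] = 1·0 + 1·40 + 1·48 = 88.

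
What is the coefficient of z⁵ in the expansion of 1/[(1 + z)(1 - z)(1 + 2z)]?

-42

Partial fractions give a closed form: a_n = (-1/2)·(-1)^n + (1/6)·1^n + (4/3)·(-2)^n.
At n = 5: a_5 = -42.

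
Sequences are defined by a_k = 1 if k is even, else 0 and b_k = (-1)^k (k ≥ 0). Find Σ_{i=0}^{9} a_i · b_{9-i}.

The convolution is the x^9 coefficient of A(x)B(x).
Σ = 1·(-1) + 0·1 + 1·(-1) + 0·1 + 1·(-1) + 0·1 + 1·(-1) + 0·1 + 1·(-1) + 0·1 = -5.

-5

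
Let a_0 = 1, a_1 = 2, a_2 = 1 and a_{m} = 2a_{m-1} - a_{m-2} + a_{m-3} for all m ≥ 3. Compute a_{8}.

The ordinary generating function has denominator 1 - 2y + y^2 - y^3.
Iterating the recurrence: a_0,…,a_{8} = 1, 2, 1, 1, 3, 6, 10, 17, 30.

30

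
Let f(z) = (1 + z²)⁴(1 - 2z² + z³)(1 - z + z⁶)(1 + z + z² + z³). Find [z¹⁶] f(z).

1

(1 + z²)⁴ has coefficients 1,0,4,0,6,0,4,0,1 for degrees 0…8.
(1 - 2z² + z³) has coefficients 1,0,-2,1,0,0,0,0,0,0,0,0,0,0,0,0,0 for degrees 0…16.
Multiplying by (1 - z + z⁶) gives running coefficients 1,-1,-2,3,-1,0,1,0,-2,1,0,0,0,0,0,0,0 for degrees 0…16.
Finally multiplying by (1 + z + z² + z³), the product of all factors after the first has coefficients 1,0,-2,1,-1,0,3,0,-1,0,-1,-1,1,0,0,0,0 for degrees 0…16.
[z¹⁶] = 1·0 + 4·0 + 6·1 + 4·(-1) + 1·(-1) = 1.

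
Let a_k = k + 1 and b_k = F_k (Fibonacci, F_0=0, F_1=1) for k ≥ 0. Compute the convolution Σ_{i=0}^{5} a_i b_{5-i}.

Write out a_i and b_{5-i} for i = 0,…,5 and sum the products.
Σ = 1·5 + 2·3 + 3·2 + 4·1 + 5·1 + 6·0 = 26.

26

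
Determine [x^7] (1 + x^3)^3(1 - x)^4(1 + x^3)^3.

-54

(1 + x^3)^3 has coefficients 1,0,0,3,0,0,3,0 for degrees 0…7.
(1 - x)^4 has coefficients 1,-4,6,-4,1,0,0,0 for degrees 0…7.
Finally multiplying by (1 + x^3)^3, the product of all factors after the first has coefficients 1,-4,6,-1,-11,18,-9,-9 for degrees 0…7.
[x^7] = 1·(-9) + 3·(-11) + 3·(-4) = -54.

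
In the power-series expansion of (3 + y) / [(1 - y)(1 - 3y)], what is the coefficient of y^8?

32803

Partial fractions give a closed form: a_n = (-2)·1^n + (5)·3^n.
At n = 8: a_8 = 32803.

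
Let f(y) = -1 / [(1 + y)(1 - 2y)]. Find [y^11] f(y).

Partial fractions give a closed form: a_n = (-1/3)·(-1)^n + (-2/3)·2^n.
At n = 11: a_11 = -1365.

-1365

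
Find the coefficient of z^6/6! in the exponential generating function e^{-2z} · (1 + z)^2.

The EGF product rule gives c_6 = Σ_{k_1+k_2=6} C(6; k_1,k_2) · ∏ g_i(k_i), where e^{-2z} gives (-2)^k; (1+z)^2 gives the falling factorial (2)_k.
g_1(k) for k = 0…6: 1, -2, 4, -8, 16, -32, 64.
g_2(k) for k = 0…6: 1, 2, 2, 0, 0, 0, 0.
c_6 = Σ_k C(6,k)·g_1(k)·g_2(6−k) = 15·16·2 + 6·(-32)·2 + 1·64·1 = 480 − 384 + 64 = 160.

160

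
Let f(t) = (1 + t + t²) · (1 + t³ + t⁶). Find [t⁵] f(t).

1

(1 + t + t²) has coefficients 1,1,1 for degrees 0…2.
(1 + t³ + t⁶) has coefficients 1,0,0,1,0,0 for degrees 0…5.
[t⁵] = 1·0 + 1·0 + 1·1 = 1.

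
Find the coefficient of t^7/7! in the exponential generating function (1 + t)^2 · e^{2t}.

The EGF product rule gives c_7 = Σ_{k_1+k_2=7} C(7; k_1,k_2) · ∏ g_i(k_i), where (1+t)^2 gives the falling factorial (2)_k; e^{2t} gives (2)^k.
g_1(k) for k = 0…7: 1, 2, 2, 0, 0, 0, 0, 0.
g_2(k) for k = 0…7: 1, 2, 4, 8, 16, 32, 64, 128.
c_7 = Σ_k C(7,k)·g_1(k)·g_2(7−k) = 1·1·128 + 7·2·64 + 21·2·32 = 128 + 896 + 1344 = 2368.

2368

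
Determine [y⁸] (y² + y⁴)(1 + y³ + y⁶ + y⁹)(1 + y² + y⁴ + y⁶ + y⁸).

3

(y² + y⁴) has coefficients 0,0,1,0,1 for degrees 0…4.
(1 + y³ + y⁶ + y⁹) has coefficients 1,0,0,1,0,0,1,0,0 for degrees 0…8.
Finally multiplying by (1 + y² + y⁴ + y⁶ + y⁸), the product of all factors after the first has coefficients 1,0,1,1,1,1,2,1,2 for degrees 0…8.
[y⁸] = 1·2 + 1·1 = 3.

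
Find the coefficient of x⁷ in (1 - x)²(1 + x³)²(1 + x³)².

-12

(1 - x)² has coefficients 1,-2,1 for degrees 0…2.
(1 + x³)² has coefficients 1,0,0,2,0,0,1,0 for degrees 0…7.
Finally multiplying by (1 + x³)², the product of all factors after the first has coefficients 1,0,0,4,0,0,6,0 for degrees 0…7.
[x⁷] = 1·0 − 2·6 + 1·0 = -12.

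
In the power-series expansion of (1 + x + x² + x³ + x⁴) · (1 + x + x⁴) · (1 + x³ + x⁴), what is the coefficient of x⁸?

(1 + x + x² + x³ + x⁴) has coefficients 1,1,1,1,1 for degrees 0…4.
(1 + x + x⁴) has coefficients 1,1,0,0,1,0,0,0,0 for degrees 0…8.
Finally multiplying by (1 + x³ + x⁴), the product of all factors after the first has coefficients 1,1,0,1,3,1,0,1,1 for degrees 0…8.
[x⁸] = 1·1 + 1·1 + 1·0 + 1·1 + 1·3 = 6.

6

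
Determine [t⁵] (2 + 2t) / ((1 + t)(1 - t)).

2

Partial fractions give a closed form: a_n = (2)·1^n.
At n = 5: a_5 = 2.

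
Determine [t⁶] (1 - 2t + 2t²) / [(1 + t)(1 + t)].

29

The denominator gives the recurrence a_n = −2a_(n−1) − a_(n−2) for n ≥ 3; the numerator fixes a_0 = 1, a_1 = -4, a_2 = 9.
Iterating: 1, -4, 9, -14, 19, -24, 29, so a_6 = 29.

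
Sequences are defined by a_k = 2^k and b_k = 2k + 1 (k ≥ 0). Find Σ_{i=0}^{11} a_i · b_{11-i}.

This is [x^11] in the product of the two ordinary generating functions.
Σ = 1·23 + 2·21 + 4·19 + 8·17 + 16·15 + 32·13 + 64·11 + 128·9 + 256·7 + 512·5 + 1024·3 + 2048·1 = 12261.

12261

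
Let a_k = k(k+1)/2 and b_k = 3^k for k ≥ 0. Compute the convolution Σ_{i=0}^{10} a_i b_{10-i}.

Write out a_i and b_{10-i} for i = 0,…,10 and sum the products.
Σ = 0·59049 + 1·19683 + 3·6561 + 6·2187 + 10·729 + 15·243 + 21·81 + 28·27 + 36·9 + 45·3 + 55·1 = 66394.

66394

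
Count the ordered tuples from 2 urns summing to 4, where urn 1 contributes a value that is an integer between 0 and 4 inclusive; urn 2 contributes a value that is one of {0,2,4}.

3

The generating function for the choices is (1 + t + t^2 + t^3 + t^4)·(1 + t^2 + t^4); the count is [t^4].
(1 + t + t^2 + t^3 + t^4) has coefficients 1,1,1,1,1 for degrees 0…4.
(1 + t^2 + t^4) has coefficients 1,0,1,0,1 for degrees 0…4.
[t^4] = 1·1 + 1·0 + 1·1 + 1·0 + 1·1 = 3.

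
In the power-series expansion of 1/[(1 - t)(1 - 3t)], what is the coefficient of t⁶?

Partial fractions give a closed form: a_n = (-1/2)·1^n + (3/2)·3^n.
At n = 6: a_6 = 1093.

1093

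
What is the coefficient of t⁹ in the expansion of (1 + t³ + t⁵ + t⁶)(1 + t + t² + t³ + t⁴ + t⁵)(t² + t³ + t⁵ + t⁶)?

(1 + t³ + t⁵ + t⁶) has coefficients 1,0,0,1,0,1,1 for degrees 0…6.
(1 + t + t² + t³ + t⁴ + t⁵) has coefficients 1,1,1,1,1,1,0,0,0,0 for degrees 0…9.
Finally multiplying by (t² + t³ + t⁵ + t⁶), the product of all factors after the first has coefficients 0,0,1,2,2,3,4,4,3,2 for degrees 0…9.
[t⁹] = 1·2 + 1·4 + 1·2 + 1·2 = 10.

10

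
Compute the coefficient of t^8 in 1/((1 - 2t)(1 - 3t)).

Partial fractions give a closed form: a_n = (-2)·2^n + (3)·3^n.
At n = 8: a_8 = 19171.

19171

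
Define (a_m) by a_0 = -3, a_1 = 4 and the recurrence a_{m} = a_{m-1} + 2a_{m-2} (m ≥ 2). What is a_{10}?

The ordinary generating function has denominator 1 - y - 2y^2.
Iterating the recurrence: a_0,…,a_{10} = -3, 4, -2, 6, 2, 14, 18, 46, 82, 174, 338.

338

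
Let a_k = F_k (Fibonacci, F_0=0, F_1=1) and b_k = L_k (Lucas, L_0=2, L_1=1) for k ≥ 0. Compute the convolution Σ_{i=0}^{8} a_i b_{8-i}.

The convolution is the t^8 coefficient of A(t)B(t).
Σ = 0·47 + 1·29 + 1·18 + 2·11 + 3·7 + 5·4 + 8·3 + 13·1 + 21·2 = 189.

189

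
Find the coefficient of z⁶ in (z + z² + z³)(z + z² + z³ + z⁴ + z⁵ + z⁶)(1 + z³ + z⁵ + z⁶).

(z + z² + z³) has coefficients 0,1,1,1 for degrees 0…3.
(z + z² + z³ + z⁴ + z⁵ + z⁶) has coefficients 0,1,1,1,1,1,1 for degrees 0…6.
Finally multiplying by (1 + z³ + z⁵ + z⁶), the product of all factors after the first has coefficients 0,1,1,1,2,2,3 for degrees 0…6.
[z⁶] = 1·2 + 1·2 + 1·1 = 5.

5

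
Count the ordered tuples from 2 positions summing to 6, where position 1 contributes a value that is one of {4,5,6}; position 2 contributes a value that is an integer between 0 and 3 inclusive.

3

The generating function for the choices is (t^4 + t^5 + t^6)·(1 + t + t^2 + t^3); the count is [t^6].
(t^4 + t^5 + t^6) has coefficients 0,0,0,0,1,1,1 for degrees 0…6.
(1 + t + t^2 + t^3) has coefficients 1,1,1,1,0,0,0 for degrees 0…6.
[t^6] = 1·1 + 1·1 + 1·1 = 3.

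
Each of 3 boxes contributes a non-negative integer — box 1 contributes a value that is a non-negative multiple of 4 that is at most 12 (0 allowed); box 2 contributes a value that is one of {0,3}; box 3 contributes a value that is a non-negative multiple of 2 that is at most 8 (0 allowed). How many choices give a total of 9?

2

The generating function for the choices is (1 + x⁴ + x⁸ + x¹²)·(1 + x³)·(1 + x² + x⁴ + x⁶ + x⁸); the count is [x⁹].
(1 + x⁴ + x⁸ + x¹²) has coefficients 1,0,0,0,1,0,0,0,1,0 for degrees 0…9.
(1 + x³) has coefficients 1,0,0,1,0,0,0,0,0,0 for degrees 0…9.
Finally multiplying by (1 + x² + x⁴ + x⁶ + x⁸), the product of all factors after the first has coefficients 1,0,1,1,1,1,1,1,1,1 for degrees 0…9.
[x⁹] = 1·1 + 1·1 + 1·0 = 2.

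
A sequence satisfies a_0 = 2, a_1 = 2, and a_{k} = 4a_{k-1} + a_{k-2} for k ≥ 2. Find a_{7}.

The ordinary generating function has denominator 1 - 4x - x^2.
Iterating the recurrence: a_0,…,a_{7} = 2, 2, 10, 42, 178, 754, 3194, 13530.

13530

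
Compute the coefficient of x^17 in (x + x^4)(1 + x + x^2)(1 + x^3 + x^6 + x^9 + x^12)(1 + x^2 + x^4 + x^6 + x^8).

(x + x^4) has coefficients 0,1,0,0,1 for degrees 0…4.
(1 + x + x^2) has coefficients 1,1,1,0,0,0,0,0,0,0,0,0,0,0,0,0,0,0 for degrees 0…17.
Multiplying by (1 + x^3 + x^6 + x^9 + x^12) gives running coefficients 1,1,1,1,1,1,1,1,1,1,1,1,1,1,1,0,0,0 for degrees 0…17.
Finally multiplying by (1 + x^2 + x^4 + x^6 + x^8), the product of all factors after the first has coefficients 1,1,2,2,3,3,4,4,5,5,5,5,5,5,5,4,4,3 for degrees 0…17.
[x^17] = 1·4 + 1·5 = 9.

9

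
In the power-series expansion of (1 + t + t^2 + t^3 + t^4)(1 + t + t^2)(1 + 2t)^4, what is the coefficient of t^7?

(1 + t + t^2 + t^3 + t^4) has coefficients 1,1,1,1,1 for degrees 0…4.
(1 + t + t^2) has coefficients 1,1,1,0,0,0,0,0 for degrees 0…7.
Finally multiplying by (1 + 2t)^4, the product of all factors after the first has coefficients 1,9,33,64,72,48,16,0 for degrees 0…7.
[t^7] = 1·0 + 1·16 + 1·48 + 1·72 + 1·64 = 200.

200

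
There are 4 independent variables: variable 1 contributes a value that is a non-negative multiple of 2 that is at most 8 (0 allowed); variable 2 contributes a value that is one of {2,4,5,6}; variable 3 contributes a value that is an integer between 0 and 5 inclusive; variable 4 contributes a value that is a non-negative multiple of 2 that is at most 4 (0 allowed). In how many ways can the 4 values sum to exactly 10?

29

The generating function for the choices is (1 + q² + q⁴ + q⁶ + q⁸)·(q² + q⁴ + q⁵ + q⁶)·(1 + q + q² + q³ + q⁴ + q⁵)·(1 + q² + q⁴); the count is [q¹⁰].
(1 + q² + q⁴ + q⁶ + q⁸) has coefficients 1,0,1,0,1,0,1,0,1 for degrees 0…8.
(q² + q⁴ + q⁵ + q⁶) has coefficients 0,0,1,0,1,1,1,0,0,0,0 for degrees 0…10.
Multiplying by (1 + q + q² + q³ + q⁴ + q⁵) gives running coefficients 0,0,1,1,2,3,4,4,3,3,2 for degrees 0…10.
Finally multiplying by (1 + q² + q⁴), the product of all factors after the first has coefficients 0,0,1,1,3,4,7,8,9,10,9 for degrees 0…10.
[q¹⁰] = 1·9 + 1·9 + 1·7 + 1·3 + 1·1 = 29.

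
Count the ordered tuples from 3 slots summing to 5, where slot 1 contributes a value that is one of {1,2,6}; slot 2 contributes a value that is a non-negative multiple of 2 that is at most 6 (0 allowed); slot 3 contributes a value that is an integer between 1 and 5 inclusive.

The generating function for the choices is (y + y² + y⁶)·(1 + y² + y⁴ + y⁶)·(y + y² + y³ + y⁴ + y⁵); the count is [y⁵].
(y + y² + y⁶) has coefficients 0,1,1,0,0,0 for degrees 0…5.
(1 + y² + y⁴ + y⁶) has coefficients 1,0,1,0,1,0 for degrees 0…5.
Finally multiplying by (y + y² + y³ + y⁴ + y⁵), the product of all factors after the first has coefficients 0,1,1,2,2,3 for degrees 0…5.
[y⁵] = 1·2 + 1·2 = 4.

4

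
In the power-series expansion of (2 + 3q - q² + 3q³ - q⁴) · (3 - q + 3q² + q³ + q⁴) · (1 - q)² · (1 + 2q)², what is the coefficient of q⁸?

-58

(2 + 3q - q² + 3q³ - q⁴) has coefficients 2,3,-1,3,-1 for degrees 0…4.
(3 - q + 3q² + q³ + q⁴) has coefficients 3,-1,3,1,1,0,0,0,0 for degrees 0…8.
Multiplying by (1 - q)² gives running coefficients 3,-7,8,-6,2,-1,1,0,0 for degrees 0…8.
Finally multiplying by (1 + 2q)², the product of all factors after the first has coefficients 3,5,-8,-2,10,-17,5,0,4 for degrees 0…8.
[q⁸] = 2·4 + 3·0 − 1·5 + 3·(-17) − 1·10 = -58.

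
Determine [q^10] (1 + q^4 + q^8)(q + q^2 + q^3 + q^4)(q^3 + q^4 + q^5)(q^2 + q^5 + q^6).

(1 + q^4 + q^8) has coefficients 1,0,0,0,1,0,0,0,1 for degrees 0…8.
(q + q^2 + q^3 + q^4) has coefficients 0,1,1,1,1,0,0,0,0,0,0 for degrees 0…10.
Multiplying by (q^3 + q^4 + q^5) gives running coefficients 0,0,0,0,1,2,3,3,2,1,0 for degrees 0…10.
Finally multiplying by (q^2 + q^5 + q^6), the product of all factors after the first has coefficients 0,0,0,0,0,0,1,2,3,4,5 for degrees 0…10.
[q^10] = 1·5 + 1·1 + 1·0 = 6.

6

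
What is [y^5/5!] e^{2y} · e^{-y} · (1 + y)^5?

The EGF product rule gives c_5 = Σ_{k_1+k_2+k_3=5} C(5; k_1,k_2,k_3) · ∏ g_i(k_i), where e^{2y} gives (2)^k; e^{-y} gives (-1)^k; (1+y)^5 gives the falling factorial (5)_k.
g_1(k) for k = 0…5: 1, 2, 4, 8, 16, 32.
g_2(k) for k = 0…5: 1, -1, 1, -1, 1, -1.
g_3(k) for k = 0…5: 1, 5, 20, 60, 120, 120.
First combine the last two factors: h(k) = Σ_j C(k,j)·g_2(j)·g_3(k−j) for k = 0…5: 1, 4, 11, 14, -19, -56.
c_5 = Σ_k C(5,k)·g_1(k)·h(5−k) = 1·1·(-56) + 5·2·(-19) + 10·4·14 + 10·8·11 + 5·16·4 + 1·32·1 = −56 − 190 + 560 + 880 + 320 + 32 = 1546.

1546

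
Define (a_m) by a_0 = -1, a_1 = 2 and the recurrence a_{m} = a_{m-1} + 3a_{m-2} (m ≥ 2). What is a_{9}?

365

The ordinary generating function has denominator 1 - q - 3q^2.
Iterating the recurrence: a_0,…,a_{9} = -1, 2, -1, 5, 2, 17, 23, 74, 143, 365.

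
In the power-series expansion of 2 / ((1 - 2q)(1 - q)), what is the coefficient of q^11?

8190

Partial fractions give a closed form: a_n = (4)·2^n + (-2)·1^n.
At n = 11: a_11 = 8190.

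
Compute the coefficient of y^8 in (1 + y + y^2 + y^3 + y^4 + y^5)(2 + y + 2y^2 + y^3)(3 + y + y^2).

10

(1 + y + y^2 + y^3 + y^4 + y^5) has coefficients 1,1,1,1,1,1 for degrees 0…5.
(2 + y + 2y^2 + y^3) has coefficients 2,1,2,1,0,0,0,0,0 for degrees 0…8.
Finally multiplying by (3 + y + y^2), the product of all factors after the first has coefficients 6,5,9,6,3,1,0,0,0 for degrees 0…8.
[y^8] = 1·0 + 1·0 + 1·0 + 1·1 + 1·3 + 1·6 = 10.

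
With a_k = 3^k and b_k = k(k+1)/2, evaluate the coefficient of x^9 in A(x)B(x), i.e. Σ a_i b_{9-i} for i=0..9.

This is [x^9] in the product of the two ordinary generating functions.
Σ = 1·45 + 3·36 + 9·28 + 27·21 + 81·15 + 243·10 + 729·6 + 2187·3 + 6561·1 + 19683·0 = 22113.

22113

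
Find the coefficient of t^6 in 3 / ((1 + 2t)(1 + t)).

Partial fractions give a closed form: a_n = (6)·(-2)^n + (-3)·(-1)^n.
At n = 6: a_6 = 381.

381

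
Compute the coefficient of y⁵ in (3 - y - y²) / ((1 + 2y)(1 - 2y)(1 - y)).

37

Partial fractions give a closed form: a_n = (13/12)·(-2)^n + (9/4)·2^n + (-1/3)·1^n.
At n = 5: a_5 = 37.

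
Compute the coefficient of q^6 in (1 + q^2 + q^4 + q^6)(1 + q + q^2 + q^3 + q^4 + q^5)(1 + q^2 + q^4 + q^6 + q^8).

(1 + q^2 + q^4 + q^6) has coefficients 1,0,1,0,1,0,1 for degrees 0…6.
(1 + q + q^2 + q^3 + q^4 + q^5) has coefficients 1,1,1,1,1,1,0 for degrees 0…6.
Finally multiplying by (1 + q^2 + q^4 + q^6 + q^8), the product of all factors after the first has coefficients 1,1,2,2,3,3,3 for degrees 0…6.
[q^6] = 1·3 + 1·3 + 1·2 + 1·1 = 9.

9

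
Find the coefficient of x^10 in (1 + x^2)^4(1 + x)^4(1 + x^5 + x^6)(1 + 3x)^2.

(1 + x^2)^4 has coefficients 1,0,4,0,6,0,4,0,1 for degrees 0…8.
(1 + x)^4 has coefficients 1,4,6,4,1,0,0,0,0,0,0 for degrees 0…10.
Multiplying by (1 + x^5 + x^6) gives running coefficients 1,4,6,4,1,1,5,10,10,5,1 for degrees 0…10.
Finally multiplying by (1 + 3x)^2, the product of all factors after the first has coefficients 1,10,39,76,79,43,20,49,115,155,121 for degrees 0…10.
[x^10] = 1·121 + 4·115 + 6·20 + 4·79 + 1·39 = 1056.

1056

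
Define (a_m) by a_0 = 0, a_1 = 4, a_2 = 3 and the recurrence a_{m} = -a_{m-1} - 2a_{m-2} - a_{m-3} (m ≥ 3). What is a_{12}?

The ordinary generating function has denominator 1 + q + 2q^2 + q^3.
Iterating the recurrence: a_0,…,a_{12} = 0, 4, 3, -11, 1, 18, -9, -28, 28, 37, -65, -37, 130.

130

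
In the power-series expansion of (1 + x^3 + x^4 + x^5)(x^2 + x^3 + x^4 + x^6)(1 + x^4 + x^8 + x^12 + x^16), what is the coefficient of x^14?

(1 + x^3 + x^4 + x^5) has coefficients 1,0,0,1,1,1 for degrees 0…5.
(x^2 + x^3 + x^4 + x^6) has coefficients 0,0,1,1,1,0,1,0,0,0,0,0,0,0,0 for degrees 0…14.
Finally multiplying by (1 + x^4 + x^8 + x^12 + x^16), the product of all factors after the first has coefficients 0,0,1,1,1,0,2,1,1,0,2,1,1,0,2 for degrees 0…14.
[x^14] = 1·2 + 1·1 + 1·2 + 1·0 = 5.

5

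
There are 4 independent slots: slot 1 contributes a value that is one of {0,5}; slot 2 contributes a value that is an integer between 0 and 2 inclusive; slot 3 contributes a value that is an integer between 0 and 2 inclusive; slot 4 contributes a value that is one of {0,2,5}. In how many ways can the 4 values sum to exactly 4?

4

The generating function for the choices is (1 + y^5)·(1 + y + y^2)·(1 + y + y^2)·(1 + y^2 + y^5); the count is [y^4].
(1 + y^5) has coefficients 1,0,0,0,0 for degrees 0…4.
(1 + y + y^2) has coefficients 1,1,1,0,0 for degrees 0…4.
Multiplying by (1 + y + y^2) gives running coefficients 1,2,3,2,1 for degrees 0…4.
Finally multiplying by (1 + y^2 + y^5), the product of all factors after the first has coefficients 1,2,4,4,4 for degrees 0…4.
[y^4] = 1·4 = 4.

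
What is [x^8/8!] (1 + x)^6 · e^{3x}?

5668137

The EGF product rule gives c_8 = Σ_{k_1+k_2=8} C(8; k_1,k_2) · ∏ g_i(k_i), where (1+x)^6 gives the falling factorial (6)_k; e^{3x} gives (3)^k.
g_1(k) for k = 0…8: 1, 6, 30, 120, 360, 720, 720, 0, 0.
g_2(k) for k = 0…8: 1, 3, 9, 27, 81, 243, 729, 2187, 6561.
c_8 = Σ_k C(8,k)·g_1(k)·g_2(8−k) = 1·1·6561 + 8·6·2187 + 28·30·729 + 56·120·243 + 70·360·81 + 56·720·27 + 28·720·9 = 6561 + 104976 + 612360 + 1632960 + 2041200 + 1088640 + 181440 = 5668137.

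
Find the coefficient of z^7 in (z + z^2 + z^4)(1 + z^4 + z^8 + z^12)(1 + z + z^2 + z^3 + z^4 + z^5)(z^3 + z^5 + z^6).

6

(z + z^2 + z^4) has coefficients 0,1,1,0,1 for degrees 0…4.
(1 + z^4 + z^8 + z^12) has coefficients 1,0,0,0,1,0,0,0 for degrees 0…7.
Multiplying by (1 + z + z^2 + z^3 + z^4 + z^5) gives running coefficients 1,1,1,1,2,2,1,1 for degrees 0…7.
Finally multiplying by (z^3 + z^5 + z^6), the product of all factors after the first has coefficients 0,0,0,1,1,2,3,4 for degrees 0…7.
[z^7] = 1·3 + 1·2 + 1·1 = 6.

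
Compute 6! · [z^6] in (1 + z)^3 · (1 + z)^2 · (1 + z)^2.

5040

The EGF product rule gives c_6 = Σ_{k_1+k_2+k_3=6} C(6; k_1,k_2,k_3) · ∏ g_i(k_i), where (1+z)^3 gives the falling factorial (3)_k; (1+z)^2 gives the falling factorial (2)_k; (1+z)^2 gives the falling factorial (2)_k.
g_1(k) for k = 0…6: 1, 3, 6, 6, 0, 0, 0.
g_2(k) for k = 0…6: 1, 2, 2, 0, 0, 0, 0.
g_3(k) for k = 0…6: 1, 2, 2, 0, 0, 0, 0.
First combine the last two factors: h(k) = Σ_j C(k,j)·g_2(j)·g_3(k−j) for k = 0…6: 1, 4, 12, 24, 24, 0, 0.
c_6 = Σ_k C(6,k)·g_1(k)·h(6−k) = 15·6·24 + 20·6·24 = 2160 + 2880 = 5040.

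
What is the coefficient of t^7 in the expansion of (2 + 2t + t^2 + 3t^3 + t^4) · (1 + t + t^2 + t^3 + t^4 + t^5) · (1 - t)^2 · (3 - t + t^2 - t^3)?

3

(2 + 2t + t^2 + 3t^3 + t^4) has coefficients 2,2,1,3,1 for degrees 0…4.
(1 + t + t^2 + t^3 + t^4 + t^5) has coefficients 1,1,1,1,1,1,0,0 for degrees 0…7.
Multiplying by (1 - t)^2 gives running coefficients 1,-1,0,0,0,0,-1,1 for degrees 0…7.
Finally multiplying by (3 - t + t^2 - t^3), the product of all factors after the first has coefficients 3,-4,2,-2,1,0,-3,4 for degrees 0…7.
[t^7] = 2·4 + 2·(-3) + 1·0 + 3·1 + 1·(-2) = 3.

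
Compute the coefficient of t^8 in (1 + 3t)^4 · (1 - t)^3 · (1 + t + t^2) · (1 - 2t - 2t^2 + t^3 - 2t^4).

(1 + 3t)^4 has coefficients 1,12,54,108,81 for degrees 0…4.
(1 - t)^3 has coefficients 1,-3,3,-1,0,0,0,0,0 for degrees 0…8.
Multiplying by (1 + t + t^2) gives running coefficients 1,-2,1,-1,2,-1,0,0,0 for degrees 0…8.
Finally multiplying by (1 - 2t - 2t^2 + t^3 - 2t^4), the product of all factors after the first has coefficients 1,-4,3,2,-2,2,-5,6,-5 for degrees 0…8.
[t^8] = 1·(-5) + 12·6 + 54·(-5) + 108·2 + 81·(-2) = -149.

-149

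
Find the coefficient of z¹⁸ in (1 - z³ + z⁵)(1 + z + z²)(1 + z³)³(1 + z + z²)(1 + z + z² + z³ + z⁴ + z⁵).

17

(1 - z³ + z⁵) has coefficients 1,0,0,-1,0,1 for degrees 0…5.
(1 + z + z²) has coefficients 1,1,1,0,0,0,0,0,0,0,0,0,0,0,0,0,0,0,0 for degrees 0…18.
Multiplying by (1 + z³)³ gives running coefficients 1,1,1,3,3,3,3,3,3,1,1,1,0,0,0,0,0,0,0 for degrees 0…18.
Multiplying by (1 + z + z²) gives running coefficients 1,2,3,5,7,9,9,9,9,7,5,3,2,1,0,0,0,0,0 for degrees 0…18.
Finally multiplying by (1 + z + z² + z³ + z⁴ + z⁵), the product of all factors after the first has coefficients 1,3,6,11,18,27,35,42,48,50,48,42,35,27,18,11,6,3,1 for degrees 0…18.
[z¹⁸] = 1·1 − 1·11 + 1·27 = 17.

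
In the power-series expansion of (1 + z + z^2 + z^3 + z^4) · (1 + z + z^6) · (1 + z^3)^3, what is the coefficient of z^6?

(1 + z + z^2 + z^3 + z^4) has coefficients 1,1,1,1,1 for degrees 0…4.
(1 + z + z^6) has coefficients 1,1,0,0,0,0,1 for degrees 0…6.
Finally multiplying by (1 + z^3)^3, the product of all factors after the first has coefficients 1,1,0,3,3,0,4 for degrees 0…6.
[z^6] = 1·4 + 1·0 + 1·3 + 1·3 + 1·0 = 10.

10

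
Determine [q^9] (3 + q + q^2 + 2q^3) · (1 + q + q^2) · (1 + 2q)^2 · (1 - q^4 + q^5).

9

(3 + q + q^2 + 2q^3) has coefficients 3,1,1,2 for degrees 0…3.
(1 + q + q^2) has coefficients 1,1,1,0,0,0,0,0,0,0 for degrees 0…9.
Multiplying by (1 + 2q)^2 gives running coefficients 1,5,9,8,4,0,0,0,0,0 for degrees 0…9.
Finally multiplying by (1 - q^4 + q^5), the product of all factors after the first has coefficients 1,5,9,8,3,-4,-4,1,4,4 for degrees 0…9.
[q^9] = 3·4 + 1·4 + 1·1 + 2·(-4) = 9.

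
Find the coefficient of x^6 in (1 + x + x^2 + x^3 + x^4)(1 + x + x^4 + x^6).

2

(1 + x + x^2 + x^3 + x^4) has coefficients 1,1,1,1,1 for degrees 0…4.
(1 + x + x^4 + x^6) has coefficients 1,1,0,0,1,0,1 for degrees 0…6.
[x^6] = 1·1 + 1·0 + 1·1 + 1·0 + 1·0 = 2.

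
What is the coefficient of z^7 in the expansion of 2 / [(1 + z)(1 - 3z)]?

Partial fractions give a closed form: a_n = (1/2)·(-1)^n + (3/2)·3^n.
At n = 7: a_7 = 3280.

3280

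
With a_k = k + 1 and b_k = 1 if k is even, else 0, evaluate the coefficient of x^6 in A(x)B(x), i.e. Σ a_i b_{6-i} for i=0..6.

16

Write out a_i and b_{6-i} for i = 0,…,6 and sum the products.
Σ = 1·1 + 2·0 + 3·1 + 4·0 + 5·1 + 6·0 + 7·1 = 16.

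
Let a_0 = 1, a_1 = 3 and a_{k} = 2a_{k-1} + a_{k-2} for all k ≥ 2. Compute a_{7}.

577

The ordinary generating function has denominator 1 - 2t - t^2.
Iterating the recurrence: a_0,…,a_{7} = 1, 3, 7, 17, 41, 99, 239, 577.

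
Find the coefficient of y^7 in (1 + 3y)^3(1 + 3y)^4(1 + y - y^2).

2187

(1 + 3y)^3 has coefficients 1,9,27,27 for degrees 0…3.
(1 + 3y)^4 has coefficients 1,12,54,108,81,0,0,0 for degrees 0…7.
Finally multiplying by (1 + y - y^2), the product of all factors after the first has coefficients 1,13,65,150,135,-27,-81,0 for degrees 0…7.
[y^7] = 1·0 + 9·(-81) + 27·(-27) + 27·135 = 2187.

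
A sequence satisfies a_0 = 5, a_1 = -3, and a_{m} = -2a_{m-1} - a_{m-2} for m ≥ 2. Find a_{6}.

-7

The ordinary generating function has denominator 1 + 2y + y^2.
Iterating the recurrence: a_0,…,a_{6} = 5, -3, 1, 1, -3, 5, -7.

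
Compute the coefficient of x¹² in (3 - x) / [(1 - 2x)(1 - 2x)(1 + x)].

The denominator gives the recurrence a_n = 3a_(n−1) − 4a_(n−3) for n ≥ 3; the numerator fixes a_0 = 3, a_1 = 8, a_2 = 24.
Iterating: 3, 8, 24, 60, 148, 348, 804, 1820, 4068, 8988, 19684, 42780, 92388, so a_12 = 92388.

92388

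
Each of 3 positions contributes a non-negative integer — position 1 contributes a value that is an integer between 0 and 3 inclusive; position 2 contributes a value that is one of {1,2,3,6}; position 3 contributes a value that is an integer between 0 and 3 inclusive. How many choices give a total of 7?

The generating function for the choices is (1 + y + y² + y³)·(y + y² + y³ + y⁶)·(1 + y + y² + y³); the count is [y⁷].
(1 + y + y² + y³) has coefficients 1,1,1,1 for degrees 0…3.
(y + y² + y³ + y⁶) has coefficients 0,1,1,1,0,0,1,0 for degrees 0…7.
Finally multiplying by (1 + y + y² + y³), the product of all factors after the first has coefficients 0,1,2,3,3,2,2,1 for degrees 0…7.
[y⁷] = 1·1 + 1·2 + 1·2 + 1·3 = 8.

8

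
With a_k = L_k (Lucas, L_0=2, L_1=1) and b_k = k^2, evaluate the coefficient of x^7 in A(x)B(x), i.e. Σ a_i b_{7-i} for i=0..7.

398

Write out a_i and b_{7-i} for i = 0,…,7 and sum the products.
Σ = 2·49 + 1·36 + 3·25 + 4·16 + 7·9 + 11·4 + 18·1 + 29·0 = 398.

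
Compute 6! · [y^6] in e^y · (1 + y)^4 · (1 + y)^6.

The EGF product rule gives c_6 = Σ_{k_1+k_2+k_3=6} C(6; k_1,k_2,k_3) · ∏ g_i(k_i), where e^y gives (1)^k; (1+y)^4 gives the falling factorial (4)_k; (1+y)^6 gives the falling factorial (6)_k.
g_1(k) for k = 0…6: 1, 1, 1, 1, 1, 1, 1.
g_2(k) for k = 0…6: 1, 4, 12, 24, 24, 0, 0.
g_3(k) for k = 0…6: 1, 6, 30, 120, 360, 720, 720.
First combine the last two factors: h(k) = Σ_j C(k,j)·g_2(j)·g_3(k−j) for k = 0…6: 1, 10, 90, 720, 5040, 30240, 151200.
c_6 = Σ_k C(6,k)·g_1(k)·h(6−k) = 1·1·151200 + 6·1·30240 + 15·1·5040 + 20·1·720 + 15·1·90 + 6·1·10 + 1·1·1 = 151200 + 181440 + 75600 + 14400 + 1350 + 60 + 1 = 424051.

424051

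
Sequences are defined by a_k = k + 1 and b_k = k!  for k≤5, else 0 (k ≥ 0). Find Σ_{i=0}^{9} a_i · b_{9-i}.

This is [x^9] in the product of the two ordinary generating functions.
Σ = 1·0 + 2·0 + 3·0 + 4·0 + 5·120 + 6·24 + 7·6 + 8·2 + 9·1 + 10·1 = 821.

821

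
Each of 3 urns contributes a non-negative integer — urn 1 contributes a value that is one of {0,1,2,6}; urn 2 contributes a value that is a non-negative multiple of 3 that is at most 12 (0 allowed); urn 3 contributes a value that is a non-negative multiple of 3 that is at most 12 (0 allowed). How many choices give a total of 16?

4

The generating function for the choices is (1 + z + z² + z⁶)·(1 + z³ + z⁶ + z⁹ + z¹²)·(1 + z³ + z⁶ + z⁹ + z¹²); the count is [z¹⁶].
(1 + z + z² + z⁶) has coefficients 1,1,1,0,0,0,1 for degrees 0…6.
(1 + z³ + z⁶ + z⁹ + z¹²) has coefficients 1,0,0,1,0,0,1,0,0,1,0,0,1,0,0,0,0 for degrees 0…16.
Finally multiplying by (1 + z³ + z⁶ + z⁹ + z¹²), the product of all factors after the first has coefficients 1,0,0,2,0,0,3,0,0,4,0,0,5,0,0,4,0 for degrees 0…16.
[z¹⁶] = 1·0 + 1·4 + 1·0 + 1·0 = 4.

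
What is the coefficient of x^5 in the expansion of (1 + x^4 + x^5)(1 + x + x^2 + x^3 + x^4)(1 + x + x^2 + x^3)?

6

(1 + x^4 + x^5) has coefficients 1,0,0,0,1,1 for degrees 0…5.
(1 + x + x^2 + x^3 + x^4) has coefficients 1,1,1,1,1,0 for degrees 0…5.
Finally multiplying by (1 + x + x^2 + x^3), the product of all factors after the first has coefficients 1,2,3,4,4,3 for degrees 0…5.
[x^5] = 1·3 + 1·2 + 1·1 = 6.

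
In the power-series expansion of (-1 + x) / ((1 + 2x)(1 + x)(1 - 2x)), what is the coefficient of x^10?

Partial fractions give a closed form: a_n = (-3/2)·(-2)^n + (2/3)·(-1)^n + (-1/6)·2^n.
At n = 10: a_10 = -1706.

-1706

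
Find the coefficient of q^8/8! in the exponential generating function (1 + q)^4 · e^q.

The EGF product rule gives c_8 = Σ_{k_1+k_2=8} C(8; k_1,k_2) · ∏ g_i(k_i), where (1+q)^4 gives the falling factorial (4)_k; e^q gives (1)^k.
g_1(k) for k = 0…8: 1, 4, 12, 24, 24, 0, 0, 0, 0.
g_2(k) for k = 0…8: 1, 1, 1, 1, 1, 1, 1, 1, 1.
c_8 = Σ_k C(8,k)·g_1(k)·g_2(8−k) = 1·1·1 + 8·4·1 + 28·12·1 + 56·24·1 + 70·24·1 = 1 + 32 + 336 + 1344 + 1680 = 3393.

3393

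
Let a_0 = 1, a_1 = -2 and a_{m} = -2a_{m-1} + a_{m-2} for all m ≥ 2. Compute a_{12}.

The ordinary generating function has denominator 1 + 2x - x^2.
Iterating the recurrence: a_0,…,a_{12} = 1, -2, 5, -12, 29, -70, 169, -408, 985, -2378, 5741, -13860, 33461.

33461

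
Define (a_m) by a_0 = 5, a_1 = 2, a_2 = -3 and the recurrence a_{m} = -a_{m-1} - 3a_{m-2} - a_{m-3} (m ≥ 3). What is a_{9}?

-82

The ordinary generating function has denominator 1 + z + 3z^2 + z^3.
Iterating the recurrence: a_0,…,a_{9} = 5, 2, -3, -8, 15, 12, -49, -2, 137, -82.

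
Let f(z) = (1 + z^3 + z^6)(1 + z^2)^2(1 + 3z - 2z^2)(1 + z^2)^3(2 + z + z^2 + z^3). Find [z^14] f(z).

18

(1 + z^3 + z^6) has coefficients 1,0,0,1,0,0,1 for degrees 0…6.
(1 + z^2)^2 has coefficients 1,0,2,0,1,0,0,0,0,0,0,0,0,0,0 for degrees 0…14.
Multiplying by (1 + 3z - 2z^2) gives running coefficients 1,3,0,6,-3,3,-2,0,0,0,0,0,0,0,0 for degrees 0…14.
Multiplying by (1 + z^2)^3 gives running coefficients 1,3,3,15,0,30,-10,30,-15,15,-9,3,-2,0,0 for degrees 0…14.
Finally multiplying by (2 + z + z^2 + z^3), the product of all factors after the first has coefficients 2,7,10,37,21,78,25,80,20,35,12,-3,5,-8,1 for degrees 0…14.
[z^14] = 1·1 + 1·(-3) + 1·20 = 18.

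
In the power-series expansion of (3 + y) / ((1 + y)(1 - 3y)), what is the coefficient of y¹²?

Partial fractions give a closed form: a_n = (1/2)·(-1)^n + (5/2)·3^n.
At n = 12: a_12 = 1328603.

1328603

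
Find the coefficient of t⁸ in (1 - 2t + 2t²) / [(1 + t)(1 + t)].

The denominator gives the recurrence a_n = −2a_(n−1) − a_(n−2) for n ≥ 3; the numerator fixes a_0 = 1, a_1 = -4, a_2 = 9.
Iterating: 1, -4, 9, -14, 19, -24, 29, -34, 39, so a_8 = 39.

39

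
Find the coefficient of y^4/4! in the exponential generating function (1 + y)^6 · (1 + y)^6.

11880

The EGF product rule gives c_4 = Σ_{k_1+k_2=4} C(4; k_1,k_2) · ∏ g_i(k_i), where (1+y)^6 gives the falling factorial (6)_k; (1+y)^6 gives the falling factorial (6)_k.
g_1(k) for k = 0…4: 1, 6, 30, 120, 360.
g_2(k) for k = 0…4: 1, 6, 30, 120, 360.
c_4 = Σ_k C(4,k)·g_1(k)·g_2(4−k) = 1·1·360 + 4·6·120 + 6·30·30 + 4·120·6 + 1·360·1 = 360 + 2880 + 5400 + 2880 + 360 = 11880.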